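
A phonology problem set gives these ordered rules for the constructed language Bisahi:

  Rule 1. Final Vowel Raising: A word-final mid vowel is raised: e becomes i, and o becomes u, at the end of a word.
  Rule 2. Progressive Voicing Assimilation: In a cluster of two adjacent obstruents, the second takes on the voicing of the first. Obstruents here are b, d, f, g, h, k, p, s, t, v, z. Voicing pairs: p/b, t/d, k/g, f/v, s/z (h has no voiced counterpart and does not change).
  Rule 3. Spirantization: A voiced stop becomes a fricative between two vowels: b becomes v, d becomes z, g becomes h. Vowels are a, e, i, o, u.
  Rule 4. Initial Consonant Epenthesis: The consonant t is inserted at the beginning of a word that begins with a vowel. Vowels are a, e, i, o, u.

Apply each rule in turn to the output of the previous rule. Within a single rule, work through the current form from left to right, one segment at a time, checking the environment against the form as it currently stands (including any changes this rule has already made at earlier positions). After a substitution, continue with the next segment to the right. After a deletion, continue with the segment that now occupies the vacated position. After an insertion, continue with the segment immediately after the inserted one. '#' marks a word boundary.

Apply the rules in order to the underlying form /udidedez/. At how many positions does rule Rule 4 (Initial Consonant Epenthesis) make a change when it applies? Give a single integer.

1

Rule 1 Final Vowel Raising: no change — [udidedez]
Rule 2 Progressive Voicing Assimilation: no change — [udidedez]
Rule 3 Spirantization: [udidedez] → [uzizezez]
Rule 4 Initial Consonant Epenthesis: [uzizezez] → [tuzizezez]
Rule Rule 4 changed 1 position(s).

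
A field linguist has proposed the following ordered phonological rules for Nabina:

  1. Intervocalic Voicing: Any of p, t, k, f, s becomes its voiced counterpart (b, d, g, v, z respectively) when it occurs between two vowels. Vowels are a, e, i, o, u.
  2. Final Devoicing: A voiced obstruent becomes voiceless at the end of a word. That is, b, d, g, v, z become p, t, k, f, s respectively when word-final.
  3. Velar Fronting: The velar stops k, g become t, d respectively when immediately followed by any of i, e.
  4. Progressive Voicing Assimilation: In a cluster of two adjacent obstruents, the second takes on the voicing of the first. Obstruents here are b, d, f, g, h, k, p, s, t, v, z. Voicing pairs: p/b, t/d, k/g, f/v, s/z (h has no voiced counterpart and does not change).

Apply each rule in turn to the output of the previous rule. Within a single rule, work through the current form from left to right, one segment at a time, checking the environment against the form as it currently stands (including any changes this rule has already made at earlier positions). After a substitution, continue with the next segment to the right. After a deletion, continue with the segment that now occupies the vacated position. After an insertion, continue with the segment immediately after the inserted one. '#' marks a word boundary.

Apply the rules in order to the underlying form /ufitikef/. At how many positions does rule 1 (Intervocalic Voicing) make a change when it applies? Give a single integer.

1 Intervocalic Voicing: [ufitikef] → [uvidigef]
2 Final Devoicing: no change — [uvidigef]
3 Velar Fronting: [uvidigef] → [uvididef]
4 Progressive Voicing Assimilation: no change — [uvididef]
Rule 1 changed 3 position(s).

3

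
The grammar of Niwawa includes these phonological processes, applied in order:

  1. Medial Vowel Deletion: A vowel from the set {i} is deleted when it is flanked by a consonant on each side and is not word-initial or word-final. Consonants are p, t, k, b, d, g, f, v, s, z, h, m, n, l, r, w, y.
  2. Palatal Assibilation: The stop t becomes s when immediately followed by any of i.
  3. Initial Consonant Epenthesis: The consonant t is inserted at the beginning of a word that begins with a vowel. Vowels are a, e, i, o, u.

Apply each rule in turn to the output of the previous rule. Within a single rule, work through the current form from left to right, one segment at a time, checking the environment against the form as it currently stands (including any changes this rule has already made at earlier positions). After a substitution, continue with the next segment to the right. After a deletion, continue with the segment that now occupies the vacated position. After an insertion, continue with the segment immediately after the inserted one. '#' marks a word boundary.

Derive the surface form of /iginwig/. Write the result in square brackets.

1 Medial Vowel Deletion: [iginwig] → [ignwg]
2 Palatal Assibilation: no change — [ignwg]
3 Initial Consonant Epenthesis: [ignwg] → [tignwg]

[tignwg]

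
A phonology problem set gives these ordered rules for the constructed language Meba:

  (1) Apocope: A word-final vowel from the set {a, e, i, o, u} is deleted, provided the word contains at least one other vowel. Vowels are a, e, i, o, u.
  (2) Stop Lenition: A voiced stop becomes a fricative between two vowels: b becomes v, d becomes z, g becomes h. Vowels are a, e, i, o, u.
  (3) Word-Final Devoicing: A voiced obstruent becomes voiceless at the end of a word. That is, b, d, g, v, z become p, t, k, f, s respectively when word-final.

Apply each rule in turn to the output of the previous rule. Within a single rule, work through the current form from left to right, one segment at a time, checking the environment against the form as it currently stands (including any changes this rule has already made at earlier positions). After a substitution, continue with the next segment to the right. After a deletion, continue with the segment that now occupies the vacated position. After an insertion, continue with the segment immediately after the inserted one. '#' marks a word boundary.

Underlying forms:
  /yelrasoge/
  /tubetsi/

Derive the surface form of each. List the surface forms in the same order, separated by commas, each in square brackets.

/yelrasoge/:
  (1) Apocope: [yelrasoge] → [yelrasog]
  (2) Stop Lenition: no change — [yelrasog]
  (3) Word-Final Devoicing: [yelrasog] → [yelrasok]
/tubetsi/:
  (1) Apocope: [tubetsi] → [tubets]
  (2) Stop Lenition: [tubets] → [tuvets]
  (3) Word-Final Devoicing: no change — [tuvets]

[yelrasok], [tuvets]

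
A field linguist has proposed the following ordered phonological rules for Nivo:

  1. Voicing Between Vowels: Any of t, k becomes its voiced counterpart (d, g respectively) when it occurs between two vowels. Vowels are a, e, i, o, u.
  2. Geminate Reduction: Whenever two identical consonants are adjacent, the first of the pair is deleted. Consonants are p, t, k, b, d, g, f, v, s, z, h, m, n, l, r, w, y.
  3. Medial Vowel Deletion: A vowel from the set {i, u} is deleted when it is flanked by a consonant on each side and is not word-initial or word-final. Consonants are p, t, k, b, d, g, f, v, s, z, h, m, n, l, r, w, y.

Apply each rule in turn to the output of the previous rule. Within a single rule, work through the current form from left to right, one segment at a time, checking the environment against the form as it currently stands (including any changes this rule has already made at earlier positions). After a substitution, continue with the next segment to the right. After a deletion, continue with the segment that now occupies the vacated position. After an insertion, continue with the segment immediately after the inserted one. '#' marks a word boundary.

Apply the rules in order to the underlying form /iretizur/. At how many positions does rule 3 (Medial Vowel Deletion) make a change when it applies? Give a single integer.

1 Voicing Between Vowels: [iretizur] → [iredizur]
2 Geminate Reduction: no change — [iredizur]
3 Medial Vowel Deletion: [iredizur] → [iredzr]
Rule 3 changed 2 position(s).

2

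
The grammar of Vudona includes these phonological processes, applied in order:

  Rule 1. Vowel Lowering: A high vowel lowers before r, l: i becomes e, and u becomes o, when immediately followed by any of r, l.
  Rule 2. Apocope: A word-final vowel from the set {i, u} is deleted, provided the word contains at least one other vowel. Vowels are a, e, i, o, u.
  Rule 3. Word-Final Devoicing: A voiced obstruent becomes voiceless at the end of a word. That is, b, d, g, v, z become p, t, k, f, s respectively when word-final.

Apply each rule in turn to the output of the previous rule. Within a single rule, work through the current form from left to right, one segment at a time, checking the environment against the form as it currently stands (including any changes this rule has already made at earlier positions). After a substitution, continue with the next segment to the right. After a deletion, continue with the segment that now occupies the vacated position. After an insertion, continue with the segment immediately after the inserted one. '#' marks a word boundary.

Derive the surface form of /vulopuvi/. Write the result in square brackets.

Rule 1 Vowel Lowering: [vulopuvi] → [volopuvi]
Rule 2 Apocope: [volopuvi] → [volopuv]
Rule 3 Word-Final Devoicing: [volopuv] → [volopuf]

[volopuf]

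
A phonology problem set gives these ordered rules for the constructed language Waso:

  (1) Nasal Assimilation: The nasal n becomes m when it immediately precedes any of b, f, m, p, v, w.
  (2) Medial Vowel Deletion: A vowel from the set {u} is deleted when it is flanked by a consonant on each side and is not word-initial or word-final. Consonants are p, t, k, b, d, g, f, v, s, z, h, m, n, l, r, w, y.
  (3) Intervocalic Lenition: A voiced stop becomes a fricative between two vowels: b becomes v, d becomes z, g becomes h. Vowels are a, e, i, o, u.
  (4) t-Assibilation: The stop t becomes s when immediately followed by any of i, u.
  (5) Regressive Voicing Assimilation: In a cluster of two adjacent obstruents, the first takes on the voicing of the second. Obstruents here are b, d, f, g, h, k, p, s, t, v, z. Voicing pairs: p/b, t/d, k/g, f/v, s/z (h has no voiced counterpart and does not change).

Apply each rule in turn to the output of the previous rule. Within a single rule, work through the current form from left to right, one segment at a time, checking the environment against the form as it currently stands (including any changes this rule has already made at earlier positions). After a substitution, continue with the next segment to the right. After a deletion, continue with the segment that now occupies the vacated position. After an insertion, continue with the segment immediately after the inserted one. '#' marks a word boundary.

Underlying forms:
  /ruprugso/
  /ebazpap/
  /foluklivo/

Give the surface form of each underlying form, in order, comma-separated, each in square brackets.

[rprkso], [evaspap], [folklivo]

/ruprugso/:
  (1) Nasal Assimilation: no change — [ruprugso]
  (2) Medial Vowel Deletion: [ruprugso] → [rprgso]
  (3) Intervocalic Lenition: no change — [rprgso]
  (4) t-Assibilation: no change — [rprgso]
  (5) Regressive Voicing Assimilation: [rprgso] → [rprkso]
/ebazpap/:
  (1) Nasal Assimilation: no change — [ebazpap]
  (2) Medial Vowel Deletion: no change — [ebazpap]
  (3) Intervocalic Lenition: [ebazpap] → [evazpap]
  (4) t-Assibilation: no change — [evazpap]
  (5) Regressive Voicing Assimilation: [evazpap] → [evaspap]
/foluklivo/:
  (1) Nasal Assimilation: no change — [foluklivo]
  (2) Medial Vowel Deletion: [foluklivo] → [folklivo]
  (3) Intervocalic Lenition: no change — [folklivo]
  (4) t-Assibilation: no change — [folklivo]
  (5) Regressive Voicing Assimilation: no change — [folklivo]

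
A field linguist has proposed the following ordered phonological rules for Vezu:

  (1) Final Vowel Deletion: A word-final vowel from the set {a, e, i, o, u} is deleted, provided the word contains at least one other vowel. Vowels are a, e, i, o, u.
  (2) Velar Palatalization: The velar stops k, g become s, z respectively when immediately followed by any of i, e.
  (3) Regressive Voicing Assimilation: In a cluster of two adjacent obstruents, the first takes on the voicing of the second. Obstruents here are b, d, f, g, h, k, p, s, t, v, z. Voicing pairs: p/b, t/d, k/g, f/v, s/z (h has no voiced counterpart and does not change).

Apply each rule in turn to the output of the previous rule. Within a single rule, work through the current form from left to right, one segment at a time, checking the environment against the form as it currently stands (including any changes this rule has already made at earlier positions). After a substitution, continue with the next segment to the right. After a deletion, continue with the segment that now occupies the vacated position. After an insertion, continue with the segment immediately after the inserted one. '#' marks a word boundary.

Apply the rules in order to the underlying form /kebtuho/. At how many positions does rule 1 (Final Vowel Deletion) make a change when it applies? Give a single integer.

(1) Final Vowel Deletion: [kebtuho] → [kebtuh]
(2) Velar Palatalization: [kebtuh] → [sebtuh]
(3) Regressive Voicing Assimilation: [sebtuh] → [septuh]
Rule 1 changed 1 position(s).

1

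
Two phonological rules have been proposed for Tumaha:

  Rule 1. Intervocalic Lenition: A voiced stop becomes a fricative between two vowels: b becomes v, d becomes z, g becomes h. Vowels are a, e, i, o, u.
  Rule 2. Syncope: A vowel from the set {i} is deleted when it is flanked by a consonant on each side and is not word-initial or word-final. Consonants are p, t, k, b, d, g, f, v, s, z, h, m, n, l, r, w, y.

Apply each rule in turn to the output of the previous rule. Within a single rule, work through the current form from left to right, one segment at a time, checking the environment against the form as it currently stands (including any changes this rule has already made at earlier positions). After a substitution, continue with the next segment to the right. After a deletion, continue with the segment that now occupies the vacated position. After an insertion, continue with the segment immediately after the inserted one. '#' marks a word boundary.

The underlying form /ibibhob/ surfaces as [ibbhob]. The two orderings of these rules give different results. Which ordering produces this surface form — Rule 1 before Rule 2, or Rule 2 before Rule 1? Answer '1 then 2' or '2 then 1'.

Order 1 then 2:
  1 Intervocalic Lenition: [ibibhob] → [ivibhob]
  2 Syncope: [ivibhob] → [ivbhob]
  result: [ivbhob]
Order 2 then 1:
  2 Syncope: [ibibhob] → [ibbhob]
  1 Intervocalic Lenition: no change — [ibbhob]
  result: [ibbhob]

2 then 1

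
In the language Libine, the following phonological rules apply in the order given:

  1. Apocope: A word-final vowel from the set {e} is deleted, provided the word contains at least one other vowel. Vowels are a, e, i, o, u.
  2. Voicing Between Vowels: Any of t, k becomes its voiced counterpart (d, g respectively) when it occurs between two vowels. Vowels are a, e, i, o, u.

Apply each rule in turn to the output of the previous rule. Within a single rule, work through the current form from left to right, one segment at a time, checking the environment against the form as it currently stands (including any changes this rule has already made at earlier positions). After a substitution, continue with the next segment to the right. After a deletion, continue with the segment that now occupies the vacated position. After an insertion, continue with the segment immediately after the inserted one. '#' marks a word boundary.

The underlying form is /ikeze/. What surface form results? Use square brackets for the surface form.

1 Apocope: [ikeze] → [ikez]
2 Voicing Between Vowels: [ikez] → [igez]

[igez]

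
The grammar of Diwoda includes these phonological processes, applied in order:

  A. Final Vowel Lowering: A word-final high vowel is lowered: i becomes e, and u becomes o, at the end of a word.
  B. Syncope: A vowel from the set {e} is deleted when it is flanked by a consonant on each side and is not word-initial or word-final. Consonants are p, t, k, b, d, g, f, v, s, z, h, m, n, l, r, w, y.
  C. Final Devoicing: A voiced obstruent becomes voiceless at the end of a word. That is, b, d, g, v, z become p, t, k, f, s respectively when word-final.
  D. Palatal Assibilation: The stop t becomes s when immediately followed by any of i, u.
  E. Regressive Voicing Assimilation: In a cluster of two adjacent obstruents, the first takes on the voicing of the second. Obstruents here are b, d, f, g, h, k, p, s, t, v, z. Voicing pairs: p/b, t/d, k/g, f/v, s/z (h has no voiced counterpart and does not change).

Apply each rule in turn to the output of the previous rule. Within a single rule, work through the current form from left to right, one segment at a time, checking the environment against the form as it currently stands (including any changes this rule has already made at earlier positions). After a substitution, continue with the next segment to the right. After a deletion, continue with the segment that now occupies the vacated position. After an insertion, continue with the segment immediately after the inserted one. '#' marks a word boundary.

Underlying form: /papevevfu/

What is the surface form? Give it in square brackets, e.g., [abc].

[pabvffo]

A Final Vowel Lowering: [papevevfu] → [papevevfo]
B Syncope: [papevevfo] → [papvvfo]
C Final Devoicing: no change — [papvvfo]
D Palatal Assibilation: no change — [papvvfo]
E Regressive Voicing Assimilation: [papvvfo] → [pabvffo]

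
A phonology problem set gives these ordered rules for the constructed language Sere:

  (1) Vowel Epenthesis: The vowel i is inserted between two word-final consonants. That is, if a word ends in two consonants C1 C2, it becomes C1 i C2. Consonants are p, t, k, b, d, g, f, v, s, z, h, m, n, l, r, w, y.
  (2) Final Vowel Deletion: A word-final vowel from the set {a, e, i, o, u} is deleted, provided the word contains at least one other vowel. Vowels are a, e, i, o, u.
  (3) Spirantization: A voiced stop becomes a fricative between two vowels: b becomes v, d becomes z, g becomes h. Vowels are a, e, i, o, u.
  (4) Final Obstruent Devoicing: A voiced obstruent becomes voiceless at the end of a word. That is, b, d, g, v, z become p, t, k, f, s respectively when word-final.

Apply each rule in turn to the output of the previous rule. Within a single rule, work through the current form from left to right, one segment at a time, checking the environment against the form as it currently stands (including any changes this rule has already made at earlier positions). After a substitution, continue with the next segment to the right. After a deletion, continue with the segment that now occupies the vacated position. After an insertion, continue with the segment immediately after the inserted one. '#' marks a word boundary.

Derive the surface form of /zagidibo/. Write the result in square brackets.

(1) Vowel Epenthesis: no change — [zagidibo]
(2) Final Vowel Deletion: [zagidibo] → [zagidib]
(3) Spirantization: [zagidib] → [zahizib]
(4) Final Obstruent Devoicing: [zahizib] → [zahizip]

[zahizip]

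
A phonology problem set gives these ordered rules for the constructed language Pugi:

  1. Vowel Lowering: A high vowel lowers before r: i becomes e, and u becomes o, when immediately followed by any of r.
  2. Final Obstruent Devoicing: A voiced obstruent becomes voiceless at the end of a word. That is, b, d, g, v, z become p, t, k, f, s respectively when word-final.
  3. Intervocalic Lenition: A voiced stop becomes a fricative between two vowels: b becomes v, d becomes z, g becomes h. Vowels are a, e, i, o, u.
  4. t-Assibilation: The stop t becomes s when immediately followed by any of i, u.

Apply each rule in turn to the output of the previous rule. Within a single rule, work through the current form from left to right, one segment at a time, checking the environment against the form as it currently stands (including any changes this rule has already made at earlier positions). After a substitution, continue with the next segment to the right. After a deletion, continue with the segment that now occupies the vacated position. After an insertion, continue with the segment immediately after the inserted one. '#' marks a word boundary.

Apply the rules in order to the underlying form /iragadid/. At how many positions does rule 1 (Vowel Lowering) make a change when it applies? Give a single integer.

1 Vowel Lowering: [iragadid] → [eragadid]
2 Final Obstruent Devoicing: [eragadid] → [eragadit]
3 Intervocalic Lenition: [eragadit] → [erahazit]
4 t-Assibilation: no change — [erahazit]
Rule 1 changed 1 position(s).

1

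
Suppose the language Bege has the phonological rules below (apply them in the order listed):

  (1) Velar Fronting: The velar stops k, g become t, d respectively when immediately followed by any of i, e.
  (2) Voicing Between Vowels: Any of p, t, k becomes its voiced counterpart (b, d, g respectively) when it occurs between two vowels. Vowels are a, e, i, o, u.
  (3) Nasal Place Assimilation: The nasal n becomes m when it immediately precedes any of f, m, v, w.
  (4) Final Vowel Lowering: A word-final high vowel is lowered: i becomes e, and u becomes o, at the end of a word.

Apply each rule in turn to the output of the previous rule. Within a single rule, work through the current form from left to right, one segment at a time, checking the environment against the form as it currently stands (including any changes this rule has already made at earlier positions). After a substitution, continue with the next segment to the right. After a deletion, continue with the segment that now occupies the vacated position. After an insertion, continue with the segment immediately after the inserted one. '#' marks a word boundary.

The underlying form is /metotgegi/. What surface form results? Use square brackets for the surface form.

[medotdede]

(1) Velar Fronting: [metotgegi] → [metotdedi]
(2) Voicing Between Vowels: [metotdedi] → [medotdedi]
(3) Nasal Place Assimilation: no change — [medotdedi]
(4) Final Vowel Lowering: [medotdedi] → [medotdede]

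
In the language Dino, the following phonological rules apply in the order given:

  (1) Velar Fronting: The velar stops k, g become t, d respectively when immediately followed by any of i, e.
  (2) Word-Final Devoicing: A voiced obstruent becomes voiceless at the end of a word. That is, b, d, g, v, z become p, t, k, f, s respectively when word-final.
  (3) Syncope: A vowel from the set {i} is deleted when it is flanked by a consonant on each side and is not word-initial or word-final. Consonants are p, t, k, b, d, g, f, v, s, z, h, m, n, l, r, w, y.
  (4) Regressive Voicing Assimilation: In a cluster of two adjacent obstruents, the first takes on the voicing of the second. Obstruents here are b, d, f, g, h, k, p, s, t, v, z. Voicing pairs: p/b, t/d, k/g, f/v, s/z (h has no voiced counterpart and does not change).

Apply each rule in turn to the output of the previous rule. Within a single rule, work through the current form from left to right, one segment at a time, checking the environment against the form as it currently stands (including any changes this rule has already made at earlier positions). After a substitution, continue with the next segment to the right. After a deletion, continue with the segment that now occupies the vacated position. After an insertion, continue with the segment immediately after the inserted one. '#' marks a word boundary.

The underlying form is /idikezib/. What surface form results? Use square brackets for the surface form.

(1) Velar Fronting: [idikezib] → [iditezib]
(2) Word-Final Devoicing: [iditezib] → [iditezip]
(3) Syncope: [iditezip] → [idtezp]
(4) Regressive Voicing Assimilation: [idtezp] → [ittesp]

[ittesp]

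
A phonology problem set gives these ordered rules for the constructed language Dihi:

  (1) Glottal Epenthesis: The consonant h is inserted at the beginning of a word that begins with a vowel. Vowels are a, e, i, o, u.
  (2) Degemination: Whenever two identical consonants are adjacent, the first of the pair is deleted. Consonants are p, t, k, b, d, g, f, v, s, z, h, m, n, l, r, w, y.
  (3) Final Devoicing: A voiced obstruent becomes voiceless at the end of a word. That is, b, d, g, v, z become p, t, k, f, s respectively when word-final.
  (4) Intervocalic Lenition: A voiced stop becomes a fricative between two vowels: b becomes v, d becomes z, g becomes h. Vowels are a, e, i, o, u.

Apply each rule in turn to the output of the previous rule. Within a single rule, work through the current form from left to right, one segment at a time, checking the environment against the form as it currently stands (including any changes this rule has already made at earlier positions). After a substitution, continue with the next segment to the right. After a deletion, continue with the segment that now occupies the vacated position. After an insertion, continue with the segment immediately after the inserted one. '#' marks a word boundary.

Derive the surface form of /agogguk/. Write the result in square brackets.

(1) Glottal Epenthesis: [agogguk] → [hagogguk]
(2) Degemination: [hagogguk] → [hagoguk]
(3) Final Devoicing: no change — [hagoguk]
(4) Intervocalic Lenition: [hagoguk] → [hahohuk]

[hahohuk]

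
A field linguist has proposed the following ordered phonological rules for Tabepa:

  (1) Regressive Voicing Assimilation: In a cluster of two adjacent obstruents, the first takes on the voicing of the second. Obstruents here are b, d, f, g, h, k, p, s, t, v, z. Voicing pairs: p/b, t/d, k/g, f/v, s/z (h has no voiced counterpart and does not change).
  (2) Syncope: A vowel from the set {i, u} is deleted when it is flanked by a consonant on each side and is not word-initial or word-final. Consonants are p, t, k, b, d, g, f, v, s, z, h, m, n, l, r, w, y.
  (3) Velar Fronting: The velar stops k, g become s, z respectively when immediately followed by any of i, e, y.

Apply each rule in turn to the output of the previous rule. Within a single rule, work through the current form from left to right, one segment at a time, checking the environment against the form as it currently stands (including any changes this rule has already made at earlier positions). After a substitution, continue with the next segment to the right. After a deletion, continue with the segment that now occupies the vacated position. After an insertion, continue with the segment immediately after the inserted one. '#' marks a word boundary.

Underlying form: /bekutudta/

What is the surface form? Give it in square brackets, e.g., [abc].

[bekttta]

(1) Regressive Voicing Assimilation: [bekutudta] → [bekututta]
(2) Syncope: [bekututta] → [bekttta]
(3) Velar Fronting: no change — [bekttta]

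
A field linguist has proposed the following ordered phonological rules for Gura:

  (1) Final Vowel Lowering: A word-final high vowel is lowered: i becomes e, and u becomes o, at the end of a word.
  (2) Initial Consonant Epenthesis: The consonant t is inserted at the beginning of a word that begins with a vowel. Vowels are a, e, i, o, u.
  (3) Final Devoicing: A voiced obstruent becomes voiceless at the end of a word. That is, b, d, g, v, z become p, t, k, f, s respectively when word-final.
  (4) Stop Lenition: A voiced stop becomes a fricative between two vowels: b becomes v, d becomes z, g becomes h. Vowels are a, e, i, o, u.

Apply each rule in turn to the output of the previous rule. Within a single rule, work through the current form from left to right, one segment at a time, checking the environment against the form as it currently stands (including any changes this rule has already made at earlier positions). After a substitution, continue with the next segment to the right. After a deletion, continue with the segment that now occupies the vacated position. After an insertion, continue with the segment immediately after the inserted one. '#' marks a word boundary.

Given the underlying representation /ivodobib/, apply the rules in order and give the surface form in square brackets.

(1) Final Vowel Lowering: no change — [ivodobib]
(2) Initial Consonant Epenthesis: [ivodobib] → [tivodobib]
(3) Final Devoicing: [tivodobib] → [tivodobip]
(4) Stop Lenition: [tivodobip] → [tivozovip]

[tivozovip]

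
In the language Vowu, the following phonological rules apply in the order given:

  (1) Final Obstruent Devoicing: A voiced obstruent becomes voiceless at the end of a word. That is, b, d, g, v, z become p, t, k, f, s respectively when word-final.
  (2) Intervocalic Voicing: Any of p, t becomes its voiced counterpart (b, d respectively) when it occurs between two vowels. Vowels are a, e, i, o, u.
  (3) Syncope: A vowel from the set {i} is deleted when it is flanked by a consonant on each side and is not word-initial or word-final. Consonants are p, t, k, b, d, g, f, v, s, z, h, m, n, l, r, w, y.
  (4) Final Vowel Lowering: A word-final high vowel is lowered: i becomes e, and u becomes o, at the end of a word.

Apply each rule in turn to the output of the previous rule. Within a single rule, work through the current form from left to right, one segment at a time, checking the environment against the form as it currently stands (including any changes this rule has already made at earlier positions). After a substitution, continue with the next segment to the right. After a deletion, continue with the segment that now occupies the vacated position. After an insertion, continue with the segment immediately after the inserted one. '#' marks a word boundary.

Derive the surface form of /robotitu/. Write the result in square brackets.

(1) Final Obstruent Devoicing: no change — [robotitu]
(2) Intervocalic Voicing: [robotitu] → [robodidu]
(3) Syncope: [robodidu] → [roboddu]
(4) Final Vowel Lowering: [roboddu] → [roboddo]

[roboddo]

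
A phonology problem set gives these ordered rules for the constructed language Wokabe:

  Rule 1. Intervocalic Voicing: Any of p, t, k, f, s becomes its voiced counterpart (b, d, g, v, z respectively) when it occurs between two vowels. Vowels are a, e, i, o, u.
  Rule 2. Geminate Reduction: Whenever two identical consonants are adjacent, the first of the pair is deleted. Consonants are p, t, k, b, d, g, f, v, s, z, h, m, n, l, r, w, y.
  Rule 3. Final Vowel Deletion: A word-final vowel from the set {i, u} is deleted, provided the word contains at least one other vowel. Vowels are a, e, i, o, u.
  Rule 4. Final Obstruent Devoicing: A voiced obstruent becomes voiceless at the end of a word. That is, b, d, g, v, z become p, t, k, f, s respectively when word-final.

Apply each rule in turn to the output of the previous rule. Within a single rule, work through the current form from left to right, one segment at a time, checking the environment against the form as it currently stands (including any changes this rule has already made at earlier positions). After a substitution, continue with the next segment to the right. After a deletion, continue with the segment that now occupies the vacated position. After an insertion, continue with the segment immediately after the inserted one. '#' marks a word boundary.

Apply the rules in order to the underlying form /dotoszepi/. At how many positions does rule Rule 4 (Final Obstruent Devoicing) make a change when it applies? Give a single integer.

Rule 1 Intervocalic Voicing: [dotoszepi] → [dodoszebi]
Rule 2 Geminate Reduction: no change — [dodoszebi]
Rule 3 Final Vowel Deletion: [dodoszebi] → [dodoszeb]
Rule 4 Final Obstruent Devoicing: [dodoszeb] → [dodoszep]
Rule Rule 4 changed 1 position(s).

1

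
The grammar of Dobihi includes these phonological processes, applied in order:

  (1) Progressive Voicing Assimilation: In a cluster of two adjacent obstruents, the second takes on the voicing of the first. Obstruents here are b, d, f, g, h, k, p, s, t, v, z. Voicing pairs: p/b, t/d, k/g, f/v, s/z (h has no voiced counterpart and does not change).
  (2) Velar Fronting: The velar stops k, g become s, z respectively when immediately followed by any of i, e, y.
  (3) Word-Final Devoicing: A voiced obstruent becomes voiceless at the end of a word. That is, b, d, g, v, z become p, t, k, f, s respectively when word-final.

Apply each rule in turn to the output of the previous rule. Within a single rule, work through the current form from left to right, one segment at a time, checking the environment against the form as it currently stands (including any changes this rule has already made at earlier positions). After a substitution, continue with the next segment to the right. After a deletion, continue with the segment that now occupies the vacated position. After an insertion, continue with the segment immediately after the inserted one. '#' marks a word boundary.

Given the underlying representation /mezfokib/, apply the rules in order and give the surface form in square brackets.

[mezvosip]

(1) Progressive Voicing Assimilation: [mezfokib] → [mezvokib]
(2) Velar Fronting: [mezvokib] → [mezvosib]
(3) Word-Final Devoicing: [mezvosib] → [mezvosip]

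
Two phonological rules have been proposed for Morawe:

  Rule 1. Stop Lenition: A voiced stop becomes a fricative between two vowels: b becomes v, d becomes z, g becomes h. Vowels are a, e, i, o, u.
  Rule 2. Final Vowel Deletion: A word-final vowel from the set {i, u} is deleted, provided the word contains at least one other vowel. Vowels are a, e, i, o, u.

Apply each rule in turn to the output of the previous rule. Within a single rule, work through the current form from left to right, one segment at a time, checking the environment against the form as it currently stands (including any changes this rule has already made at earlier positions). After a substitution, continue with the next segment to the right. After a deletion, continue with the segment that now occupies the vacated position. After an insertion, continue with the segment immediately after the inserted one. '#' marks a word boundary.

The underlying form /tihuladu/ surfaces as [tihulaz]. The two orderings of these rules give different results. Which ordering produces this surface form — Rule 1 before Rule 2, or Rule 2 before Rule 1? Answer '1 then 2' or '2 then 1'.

Order 1 then 2:
  1 Stop Lenition: [tihuladu] → [tihulazu]
  2 Final Vowel Deletion: [tihulazu] → [tihulaz]
  result: [tihulaz]
Order 2 then 1:
  2 Final Vowel Deletion: [tihuladu] → [tihulad]
  1 Stop Lenition: no change — [tihulad]
  result: [tihulad]

1 then 2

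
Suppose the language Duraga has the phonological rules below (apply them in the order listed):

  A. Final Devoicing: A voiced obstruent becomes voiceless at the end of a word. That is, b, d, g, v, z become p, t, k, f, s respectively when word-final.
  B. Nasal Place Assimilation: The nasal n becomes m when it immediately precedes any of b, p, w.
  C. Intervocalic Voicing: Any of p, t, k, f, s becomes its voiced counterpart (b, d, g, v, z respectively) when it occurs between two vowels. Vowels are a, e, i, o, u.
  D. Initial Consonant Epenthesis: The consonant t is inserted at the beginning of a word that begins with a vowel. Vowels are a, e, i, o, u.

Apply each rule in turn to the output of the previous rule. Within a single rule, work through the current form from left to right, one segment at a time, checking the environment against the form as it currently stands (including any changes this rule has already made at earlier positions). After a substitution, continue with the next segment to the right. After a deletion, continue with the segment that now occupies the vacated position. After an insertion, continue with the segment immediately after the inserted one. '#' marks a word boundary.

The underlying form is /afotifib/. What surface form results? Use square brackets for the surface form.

[tavodivip]

A Final Devoicing: [afotifib] → [afotifip]
B Nasal Place Assimilation: no change — [afotifip]
C Intervocalic Voicing: [afotifip] → [avodivip]
D Initial Consonant Epenthesis: [avodivip] → [tavodivip]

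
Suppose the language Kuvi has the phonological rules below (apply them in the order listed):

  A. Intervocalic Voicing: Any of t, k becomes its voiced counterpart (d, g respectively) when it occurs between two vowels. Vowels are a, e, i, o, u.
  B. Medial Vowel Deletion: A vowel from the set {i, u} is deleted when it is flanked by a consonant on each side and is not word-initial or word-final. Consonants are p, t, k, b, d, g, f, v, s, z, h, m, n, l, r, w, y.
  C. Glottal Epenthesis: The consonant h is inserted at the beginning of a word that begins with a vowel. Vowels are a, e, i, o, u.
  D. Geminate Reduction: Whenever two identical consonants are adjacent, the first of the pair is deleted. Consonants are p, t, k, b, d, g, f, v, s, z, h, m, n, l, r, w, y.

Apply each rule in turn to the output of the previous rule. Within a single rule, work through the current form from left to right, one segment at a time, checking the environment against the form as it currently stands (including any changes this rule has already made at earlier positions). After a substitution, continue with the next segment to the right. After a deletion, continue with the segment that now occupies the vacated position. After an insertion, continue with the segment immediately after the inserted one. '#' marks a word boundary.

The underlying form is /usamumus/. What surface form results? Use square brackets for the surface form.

[husams]

A Intervocalic Voicing: no change — [usamumus]
B Medial Vowel Deletion: [usamumus] → [usamms]
C Glottal Epenthesis: [usamms] → [husamms]
D Geminate Reduction: [husamms] → [husams]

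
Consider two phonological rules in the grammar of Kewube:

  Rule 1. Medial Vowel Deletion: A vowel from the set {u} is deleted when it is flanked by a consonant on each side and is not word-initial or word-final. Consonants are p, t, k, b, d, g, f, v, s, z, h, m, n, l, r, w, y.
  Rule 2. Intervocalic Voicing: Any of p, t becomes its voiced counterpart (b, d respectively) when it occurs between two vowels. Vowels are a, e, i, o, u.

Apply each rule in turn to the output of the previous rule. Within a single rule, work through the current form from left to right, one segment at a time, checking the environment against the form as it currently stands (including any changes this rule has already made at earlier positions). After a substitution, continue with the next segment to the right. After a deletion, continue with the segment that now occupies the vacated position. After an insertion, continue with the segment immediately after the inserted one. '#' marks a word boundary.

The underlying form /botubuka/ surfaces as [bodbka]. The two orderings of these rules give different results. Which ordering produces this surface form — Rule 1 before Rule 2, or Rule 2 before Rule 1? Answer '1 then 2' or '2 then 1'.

Order 1 then 2:
  1 Medial Vowel Deletion: [botubuka] → [botbka]
  2 Intervocalic Voicing: no change — [botbka]
  result: [botbka]
Order 2 then 1:
  2 Intervocalic Voicing: [botubuka] → [bodubuka]
  1 Medial Vowel Deletion: [bodubuka] → [bodbka]
  result: [bodbka]

2 then 1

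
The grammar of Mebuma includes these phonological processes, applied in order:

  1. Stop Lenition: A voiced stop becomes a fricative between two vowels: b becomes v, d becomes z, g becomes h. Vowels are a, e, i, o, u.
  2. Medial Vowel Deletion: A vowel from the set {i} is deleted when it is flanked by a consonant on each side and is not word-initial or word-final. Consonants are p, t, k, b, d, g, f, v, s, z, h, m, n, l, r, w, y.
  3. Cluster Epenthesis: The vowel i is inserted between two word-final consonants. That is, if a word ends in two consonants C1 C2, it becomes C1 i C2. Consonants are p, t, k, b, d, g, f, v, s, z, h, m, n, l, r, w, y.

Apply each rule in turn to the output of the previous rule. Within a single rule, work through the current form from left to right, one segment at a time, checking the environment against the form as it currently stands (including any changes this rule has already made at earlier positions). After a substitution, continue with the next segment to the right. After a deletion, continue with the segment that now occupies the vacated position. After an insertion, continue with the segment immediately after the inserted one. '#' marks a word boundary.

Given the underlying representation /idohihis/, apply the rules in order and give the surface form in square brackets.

[izohhis]

1 Stop Lenition: [idohihis] → [izohihis]
2 Medial Vowel Deletion: [izohihis] → [izohhs]
3 Cluster Epenthesis: [izohhs] → [izohhis]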